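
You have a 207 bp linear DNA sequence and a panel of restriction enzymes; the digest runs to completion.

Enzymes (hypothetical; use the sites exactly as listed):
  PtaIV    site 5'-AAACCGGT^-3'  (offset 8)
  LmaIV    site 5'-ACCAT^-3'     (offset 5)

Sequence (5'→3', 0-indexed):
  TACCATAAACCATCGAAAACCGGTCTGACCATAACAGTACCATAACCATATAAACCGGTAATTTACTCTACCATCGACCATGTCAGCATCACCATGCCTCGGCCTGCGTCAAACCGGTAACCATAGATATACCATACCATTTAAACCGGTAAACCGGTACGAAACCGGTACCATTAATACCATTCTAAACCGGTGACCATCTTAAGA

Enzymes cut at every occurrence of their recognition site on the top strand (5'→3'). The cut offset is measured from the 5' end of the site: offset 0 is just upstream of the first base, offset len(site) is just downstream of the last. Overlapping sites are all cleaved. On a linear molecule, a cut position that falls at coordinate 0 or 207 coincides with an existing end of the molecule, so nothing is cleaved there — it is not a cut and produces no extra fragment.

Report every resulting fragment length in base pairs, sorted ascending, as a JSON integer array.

Scan for sites:
  PtaIV (AAACCGGT, off=8): starts [16, 51, 110, 142, 150, 161, 186] → cuts [24, 59, 118, 150, 158, 169, 194]
  LmaIV (ACCAT, off=5): starts [1, 8, 27, 38, 44, 69, 76, 90, 119, 130, 135, 169, 178, 195] → cuts [6, 13, 32, 43, 49, 74, 81, 95, 124, 135, 140, 174, 183, 200]

Pooled cuts: [6, 13, 24, 32, 43, 49, 59, 74, 81, 95, 118, 124, 135, 140, 150, 158, 169, 174, 183, 194, 200]

Fragment lengths:
  [0,6): 6 bp
  [6,13): 7 bp
  [13,24): 11 bp
  [24,32): 8 bp
  [32,43): 11 bp
  [43,49): 6 bp
  [49,59): 10 bp
  [59,74): 15 bp
  [74,81): 7 bp
  [81,95): 14 bp
  [95,118): 23 bp
  [118,124): 6 bp
  [124,135): 11 bp
  [135,140): 5 bp
  [140,150): 10 bp
  [150,158): 8 bp
  [158,169): 11 bp
  [169,174): 5 bp
  [174,183): 9 bp
  [183,194): 11 bp
  [194,200): 6 bp
  [200,207): 7 bp

[5,5,6,6,6,6,7,7,7,8,8,9,10,10,11,11,11,11,11,14,15,23]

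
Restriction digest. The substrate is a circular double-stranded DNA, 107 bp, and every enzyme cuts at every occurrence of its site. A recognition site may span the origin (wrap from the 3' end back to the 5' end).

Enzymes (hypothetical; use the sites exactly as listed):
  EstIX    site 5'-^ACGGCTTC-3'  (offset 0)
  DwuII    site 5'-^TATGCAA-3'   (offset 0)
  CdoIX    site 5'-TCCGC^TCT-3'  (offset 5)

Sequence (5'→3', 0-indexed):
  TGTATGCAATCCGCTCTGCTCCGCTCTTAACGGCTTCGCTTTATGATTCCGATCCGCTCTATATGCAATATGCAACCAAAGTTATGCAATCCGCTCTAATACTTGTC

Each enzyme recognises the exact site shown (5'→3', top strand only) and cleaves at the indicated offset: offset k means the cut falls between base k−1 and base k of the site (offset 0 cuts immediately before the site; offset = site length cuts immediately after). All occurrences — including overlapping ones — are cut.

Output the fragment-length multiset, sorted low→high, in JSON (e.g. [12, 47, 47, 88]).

Site scan:
  EstIX ACGGCTTC/0: at [29] ⇒ [29]
  DwuII TATGCAA/0: at [2, 61, 68, 82] ⇒ [2, 61, 68, 82]
  CdoIX TCCGCTCT/5: at [9, 19, 52, 89] ⇒ [14, 24, 57, 94]

All cut coordinates (distinct, sorted): [2, 14, 24, 29, 57, 61, 68, 82, 94]

Fragment lengths:
  2→14: 12 bp
  14→24: 10 bp
  24→29: 5 bp
  29→57: 28 bp
  57→61: 4 bp
  61→68: 7 bp
  68→82: 14 bp
  82→94: 12 bp
  94→2 (wrap): 107-94+2 = 15 bp

[4,5,7,10,12,12,14,15,28]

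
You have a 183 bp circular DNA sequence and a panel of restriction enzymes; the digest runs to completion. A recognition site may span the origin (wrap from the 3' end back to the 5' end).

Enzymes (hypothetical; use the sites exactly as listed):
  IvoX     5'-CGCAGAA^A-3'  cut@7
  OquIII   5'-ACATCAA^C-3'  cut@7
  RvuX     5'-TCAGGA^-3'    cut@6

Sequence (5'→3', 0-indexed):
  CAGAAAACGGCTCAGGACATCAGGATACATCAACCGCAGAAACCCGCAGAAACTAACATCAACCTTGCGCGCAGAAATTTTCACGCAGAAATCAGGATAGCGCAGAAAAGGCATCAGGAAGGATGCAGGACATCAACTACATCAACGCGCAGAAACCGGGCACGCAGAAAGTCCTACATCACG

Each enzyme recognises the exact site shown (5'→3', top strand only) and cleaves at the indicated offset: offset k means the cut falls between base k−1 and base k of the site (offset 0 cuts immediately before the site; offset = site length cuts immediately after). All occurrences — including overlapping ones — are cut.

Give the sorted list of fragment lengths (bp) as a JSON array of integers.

[7,8,8,8,9,9,10,10,11,12,12,14,14,15,17,19]

Site scan:
  IvoX CGCAGAAA/7: at [34, 44, 69, 83, 100, 147, 162, 181] ⇒ [5, 41, 51, 76, 90, 107, 154, 169]
  OquIII ACATCAAC/7: at [26, 55, 129, 138] ⇒ [33, 62, 136, 145]
  RvuX TCAGGA/6: at [11, 19, 91, 113] ⇒ [17, 25, 97, 119]

All cut coordinates (distinct, sorted): [5, 17, 25, 33, 41, 51, 62, 76, 90, 97, 107, 119, 136, 145, 154, 169]

Fragments:
  5→17: 12 bp
  17→25: 8 bp
  25→33: 8 bp
  33→41: 8 bp
  41→51: 10 bp
  51→62: 11 bp
  62→76: 14 bp
  76→90: 14 bp
  90→97: 7 bp
  97→107: 10 bp
  107→119: 12 bp
  119→136: 17 bp
  136→145: 9 bp
  145→154: 9 bp
  154→169: 15 bp
  169→5 (wrap): 183-169+5 = 19 bp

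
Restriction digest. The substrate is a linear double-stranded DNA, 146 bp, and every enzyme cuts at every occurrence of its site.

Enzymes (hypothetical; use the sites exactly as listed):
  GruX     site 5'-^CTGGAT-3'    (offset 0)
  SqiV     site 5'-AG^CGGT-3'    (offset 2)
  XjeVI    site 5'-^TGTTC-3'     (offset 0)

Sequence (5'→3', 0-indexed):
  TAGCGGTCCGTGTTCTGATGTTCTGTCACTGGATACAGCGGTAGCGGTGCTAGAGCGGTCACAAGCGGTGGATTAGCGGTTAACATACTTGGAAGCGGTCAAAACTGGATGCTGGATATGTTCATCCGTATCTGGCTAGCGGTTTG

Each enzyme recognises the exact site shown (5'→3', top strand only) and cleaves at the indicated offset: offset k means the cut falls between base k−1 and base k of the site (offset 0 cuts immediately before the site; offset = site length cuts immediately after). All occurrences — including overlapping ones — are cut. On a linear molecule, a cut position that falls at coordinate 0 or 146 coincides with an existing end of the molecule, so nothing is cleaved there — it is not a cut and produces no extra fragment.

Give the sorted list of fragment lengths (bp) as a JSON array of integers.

[3,6,7,7,7,7,8,9,10,10,10,11,11,19,21]

Site scan:
  GruX (CTGGAT, off=0): starts [28, 104, 111] → cuts [28, 104, 111]
  SqiV (AGCGGT, off=2): starts [1, 36, 42, 53, 63, 74, 93, 137] → cuts [3, 38, 44, 55, 65, 76, 95, 139]
  XjeVI (TGTTC, off=0): starts [10, 18, 118] → cuts [10, 18, 118]

All cut coordinates (distinct, sorted): [3, 10, 18, 28, 38, 44, 55, 65, 76, 95, 104, 111, 118, 139]

Fragments:
  [0,3): 3 bp
  [3,10): 7 bp
  [10,18): 8 bp
  [18,28): 10 bp
  [28,38): 10 bp
  [38,44): 6 bp
  [44,55): 11 bp
  [55,65): 10 bp
  [65,76): 11 bp
  [76,95): 19 bp
  [95,104): 9 bp
  [104,111): 7 bp
  [111,118): 7 bp
  [118,139): 21 bp
  [139,146): 7 bp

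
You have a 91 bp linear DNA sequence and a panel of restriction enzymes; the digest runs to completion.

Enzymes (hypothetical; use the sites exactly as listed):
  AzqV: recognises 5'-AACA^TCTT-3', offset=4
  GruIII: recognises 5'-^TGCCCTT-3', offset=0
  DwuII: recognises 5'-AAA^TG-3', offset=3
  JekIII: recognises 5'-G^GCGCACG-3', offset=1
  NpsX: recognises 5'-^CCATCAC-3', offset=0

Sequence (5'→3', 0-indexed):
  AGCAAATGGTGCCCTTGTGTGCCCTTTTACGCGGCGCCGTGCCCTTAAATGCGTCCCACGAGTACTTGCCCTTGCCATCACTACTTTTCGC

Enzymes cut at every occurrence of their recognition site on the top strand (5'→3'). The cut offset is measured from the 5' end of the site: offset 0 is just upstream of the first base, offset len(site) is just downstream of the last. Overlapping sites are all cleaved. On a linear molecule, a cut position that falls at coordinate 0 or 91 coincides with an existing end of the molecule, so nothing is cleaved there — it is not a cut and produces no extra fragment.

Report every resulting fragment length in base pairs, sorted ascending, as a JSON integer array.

[3,6,8,10,10,17,17,20]

Scan for sites:
  AzqV (AACATCTT, off=4): no sites
  GruIII TGCCCTT/0: at [9, 19, 39, 66] ⇒ [9, 19, 39, 66]
  DwuII AAATG/3: at [3, 46] ⇒ [6, 49]
  JekIII (GGCGCACG, off=1): no sites
  NpsX CCATCAC/0: at [74] ⇒ [74]

Pooled cuts: [6, 9, 19, 39, 49, 66, 74]

Fragments:
  [0,6): 6 bp
  [6,9): 3 bp
  [9,19): 10 bp
  [19,39): 20 bp
  [39,49): 10 bp
  [49,66): 17 bp
  [66,74): 8 bp
  [74,91): 17 bp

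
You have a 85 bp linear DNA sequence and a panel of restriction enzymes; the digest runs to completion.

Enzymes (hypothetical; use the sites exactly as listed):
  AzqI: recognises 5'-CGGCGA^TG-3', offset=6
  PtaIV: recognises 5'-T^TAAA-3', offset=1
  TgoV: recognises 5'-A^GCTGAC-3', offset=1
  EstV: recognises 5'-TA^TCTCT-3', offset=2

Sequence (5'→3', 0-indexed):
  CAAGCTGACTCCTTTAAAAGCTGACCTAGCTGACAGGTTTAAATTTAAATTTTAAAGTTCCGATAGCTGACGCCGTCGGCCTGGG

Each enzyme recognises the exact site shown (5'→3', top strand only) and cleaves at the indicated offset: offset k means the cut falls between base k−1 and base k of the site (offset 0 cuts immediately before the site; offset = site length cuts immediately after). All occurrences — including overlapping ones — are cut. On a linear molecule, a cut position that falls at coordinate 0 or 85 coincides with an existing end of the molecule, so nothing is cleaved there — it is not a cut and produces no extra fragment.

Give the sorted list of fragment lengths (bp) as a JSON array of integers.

Site scan:
  AzqI (CGGCGATG, off=6): no sites
  PtaIV (TTAAA, off=1): starts [13, 38, 44, 51] → cuts [14, 39, 45, 52]
  TgoV (AGCTGAC, off=1): starts [2, 18, 27, 64] → cuts [3, 19, 28, 65]
  EstV (TATCTCT, off=2): no sites

Pooled cuts: [3, 14, 19, 28, 39, 45, 52, 65]

Fragments:
  [0,3): 3 bp
  [3,14): 11 bp
  [14,19): 5 bp
  [19,28): 9 bp
  [28,39): 11 bp
  [39,45): 6 bp
  [45,52): 7 bp
  [52,65): 13 bp
  [65,85): 20 bp

[3,5,6,7,9,11,11,13,20]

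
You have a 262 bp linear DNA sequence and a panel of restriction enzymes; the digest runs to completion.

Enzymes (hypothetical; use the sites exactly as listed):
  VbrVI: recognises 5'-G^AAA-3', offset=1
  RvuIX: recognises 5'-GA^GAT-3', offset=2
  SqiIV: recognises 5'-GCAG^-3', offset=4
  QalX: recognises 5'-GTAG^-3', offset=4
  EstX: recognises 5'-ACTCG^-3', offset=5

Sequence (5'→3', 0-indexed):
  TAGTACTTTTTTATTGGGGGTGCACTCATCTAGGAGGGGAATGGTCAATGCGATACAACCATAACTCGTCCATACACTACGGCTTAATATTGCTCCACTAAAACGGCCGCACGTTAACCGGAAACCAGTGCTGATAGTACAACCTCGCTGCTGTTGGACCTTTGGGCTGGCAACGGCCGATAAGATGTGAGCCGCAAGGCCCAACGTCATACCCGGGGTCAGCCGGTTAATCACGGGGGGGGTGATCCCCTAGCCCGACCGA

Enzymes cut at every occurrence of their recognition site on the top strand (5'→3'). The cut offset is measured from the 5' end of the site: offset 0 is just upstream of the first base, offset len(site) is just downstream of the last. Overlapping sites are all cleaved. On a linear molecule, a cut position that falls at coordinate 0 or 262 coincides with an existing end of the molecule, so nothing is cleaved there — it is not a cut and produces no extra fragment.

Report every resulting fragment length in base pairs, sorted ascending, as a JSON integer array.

Scan for sites:
  VbrVI (GAAA, off=1): starts [120] → cuts [121]
  RvuIX (GAGAT, off=2): no sites
  SqiIV (GCAG, off=4): no sites
  QalX (GTAG, off=4): no sites
  EstX (ACTCG, off=5): starts [63] → cuts [68]

Pooled cuts: [68, 121]

Fragment lengths:
  [0,68): 68 bp
  [68,121): 53 bp
  [121,262): 141 bp

[53,68,141]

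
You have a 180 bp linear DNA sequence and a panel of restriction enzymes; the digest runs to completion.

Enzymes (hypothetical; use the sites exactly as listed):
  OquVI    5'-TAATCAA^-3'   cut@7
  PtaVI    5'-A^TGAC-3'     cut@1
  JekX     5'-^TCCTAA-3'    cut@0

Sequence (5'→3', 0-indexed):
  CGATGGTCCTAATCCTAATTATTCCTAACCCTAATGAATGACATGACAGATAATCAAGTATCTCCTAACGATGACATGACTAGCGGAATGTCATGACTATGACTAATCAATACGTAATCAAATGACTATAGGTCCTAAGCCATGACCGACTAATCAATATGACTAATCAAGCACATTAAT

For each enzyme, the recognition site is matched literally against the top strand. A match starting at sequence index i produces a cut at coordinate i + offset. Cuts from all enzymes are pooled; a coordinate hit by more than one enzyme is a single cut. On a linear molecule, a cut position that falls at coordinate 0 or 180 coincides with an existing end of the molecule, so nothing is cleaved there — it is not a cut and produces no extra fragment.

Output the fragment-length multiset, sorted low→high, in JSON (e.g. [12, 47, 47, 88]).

Site scan:
  OquVI (TAATCAA, off=7): starts [50, 103, 114, 150, 163] → cuts [57, 110, 121, 157, 170]
  PtaVI (ATGAC, off=1): starts [37, 42, 70, 75, 92, 98, 121, 141, 158] → cuts [38, 43, 71, 76, 93, 99, 122, 142, 159]
  JekX (TCCTAA, off=0): starts [6, 12, 22, 62, 132] → cuts [6, 12, 22, 62, 132]

All cut coordinates (distinct, sorted): [6, 12, 22, 38, 43, 57, 62, 71, 76, 93, 99, 110, 121, 122, 132, 142, 157, 159, 170]

Fragments:
  [0,6): 6 bp
  [6,12): 6 bp
  [12,22): 10 bp
  [22,38): 16 bp
  [38,43): 5 bp
  [43,57): 14 bp
  [57,62): 5 bp
  [62,71): 9 bp
  [71,76): 5 bp
  [76,93): 17 bp
  [93,99): 6 bp
  [99,110): 11 bp
  [110,121): 11 bp
  [121,122): 1 bp
  [122,132): 10 bp
  [132,142): 10 bp
  [142,157): 15 bp
  [157,159): 2 bp
  [159,170): 11 bp
  [170,180): 10 bp

[1,2,5,5,5,6,6,6,9,10,10,10,10,11,11,11,14,15,16,17]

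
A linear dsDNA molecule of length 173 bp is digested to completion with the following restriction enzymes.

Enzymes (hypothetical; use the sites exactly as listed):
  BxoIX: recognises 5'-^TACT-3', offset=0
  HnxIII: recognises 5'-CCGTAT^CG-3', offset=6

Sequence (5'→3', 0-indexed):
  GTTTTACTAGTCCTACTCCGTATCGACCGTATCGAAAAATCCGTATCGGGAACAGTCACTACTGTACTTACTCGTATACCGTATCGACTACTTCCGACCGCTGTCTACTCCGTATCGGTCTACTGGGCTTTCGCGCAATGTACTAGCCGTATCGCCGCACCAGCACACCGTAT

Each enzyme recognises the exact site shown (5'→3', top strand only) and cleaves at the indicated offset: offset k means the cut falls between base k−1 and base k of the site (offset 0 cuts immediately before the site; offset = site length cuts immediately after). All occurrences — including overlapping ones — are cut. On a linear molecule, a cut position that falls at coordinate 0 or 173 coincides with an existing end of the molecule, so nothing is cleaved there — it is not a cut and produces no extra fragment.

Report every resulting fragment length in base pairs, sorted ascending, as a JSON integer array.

Site scan:
  BxoIX (TACT, off=0): starts [4, 13, 59, 64, 68, 88, 105, 120, 140] → cuts [4, 13, 59, 64, 68, 88, 105, 120, 140]
  HnxIII (CCGTATCG, off=6): starts [17, 26, 40, 78, 109, 146] → cuts [23, 32, 46, 84, 115, 152]

Pooled cuts: [4, 13, 23, 32, 46, 59, 64, 68, 84, 88, 105, 115, 120, 140, 152]

Fragments:
  [0,4): 4 bp
  [4,13): 9 bp
  [13,23): 10 bp
  [23,32): 9 bp
  [32,46): 14 bp
  [46,59): 13 bp
  [59,64): 5 bp
  [64,68): 4 bp
  [68,84): 16 bp
  [84,88): 4 bp
  [88,105): 17 bp
  [105,115): 10 bp
  [115,120): 5 bp
  [120,140): 20 bp
  [140,152): 12 bp
  [152,173): 21 bp

[4,4,4,5,5,9,9,10,10,12,13,14,16,17,20,21]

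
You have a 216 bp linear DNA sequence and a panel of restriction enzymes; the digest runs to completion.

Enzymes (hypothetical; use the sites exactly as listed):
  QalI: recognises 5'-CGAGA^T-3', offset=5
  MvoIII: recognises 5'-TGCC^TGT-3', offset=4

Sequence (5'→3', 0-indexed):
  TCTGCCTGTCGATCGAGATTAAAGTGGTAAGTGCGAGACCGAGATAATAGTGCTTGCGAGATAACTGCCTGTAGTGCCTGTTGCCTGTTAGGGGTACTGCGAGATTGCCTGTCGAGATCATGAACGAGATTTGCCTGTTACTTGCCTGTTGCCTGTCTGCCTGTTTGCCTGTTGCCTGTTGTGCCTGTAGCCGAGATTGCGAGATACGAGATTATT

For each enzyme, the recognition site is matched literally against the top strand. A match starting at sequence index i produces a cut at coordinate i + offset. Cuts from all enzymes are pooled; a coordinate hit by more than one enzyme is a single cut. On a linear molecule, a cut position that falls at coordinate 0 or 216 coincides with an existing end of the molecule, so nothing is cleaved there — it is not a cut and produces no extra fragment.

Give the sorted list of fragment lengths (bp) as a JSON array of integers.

[5,5,6,6,7,7,7,7,8,8,8,8,8,9,9,11,11,12,12,17,19,26]

Site scan:
  QalI CGAGAT/5: at [13, 39, 56, 99, 112, 124, 191, 199, 206] ⇒ [18, 44, 61, 104, 117, 129, 196, 204, 211]
  MvoIII TGCCTGT/4: at [2, 65, 74, 81, 105, 131, 142, 149, 157, 165, 172, 181] ⇒ [6, 69, 78, 85, 109, 135, 146, 153, 161, 169, 176, 185]

Pooled cuts: [6, 18, 44, 61, 69, 78, 85, 104, 109, 117, 129, 135, 146, 153, 161, 169, 176, 185, 196, 204, 211]

Fragments:
  [0,6): 6 bp
  [6,18): 12 bp
  [18,44): 26 bp
  [44,61): 17 bp
  [61,69): 8 bp
  [69,78): 9 bp
  [78,85): 7 bp
  [85,104): 19 bp
  [104,109): 5 bp
  [109,117): 8 bp
  [117,129): 12 bp
  [129,135): 6 bp
  [135,146): 11 bp
  [146,153): 7 bp
  [153,161): 8 bp
  [161,169): 8 bp
  [169,176): 7 bp
  [176,185): 9 bp
  [185,196): 11 bp
  [196,204): 8 bp
  [204,211): 7 bp
  [211,216): 5 bp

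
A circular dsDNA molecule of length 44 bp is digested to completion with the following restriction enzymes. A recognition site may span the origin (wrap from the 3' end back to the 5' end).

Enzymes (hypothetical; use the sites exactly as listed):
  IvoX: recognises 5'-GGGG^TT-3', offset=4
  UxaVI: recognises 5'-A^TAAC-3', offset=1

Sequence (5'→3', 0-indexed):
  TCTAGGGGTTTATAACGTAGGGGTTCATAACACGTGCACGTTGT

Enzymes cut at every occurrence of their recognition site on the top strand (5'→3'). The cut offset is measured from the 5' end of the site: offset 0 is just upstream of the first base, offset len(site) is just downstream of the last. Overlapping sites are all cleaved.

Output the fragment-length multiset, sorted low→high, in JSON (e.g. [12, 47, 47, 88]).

Site scan:
  IvoX (GGGGTT, off=4): starts [4, 19] → cuts [8, 23]
  UxaVI (ATAAC, off=1): starts [11, 26] → cuts [12, 27]

All cut coordinates (distinct, sorted): [8, 12, 23, 27]

Fragment lengths:
  8→12: 4 bp
  12→23: 11 bp
  23→27: 4 bp
  27→8 (wrap): 44-27+8 = 25 bp

[4,4,11,25]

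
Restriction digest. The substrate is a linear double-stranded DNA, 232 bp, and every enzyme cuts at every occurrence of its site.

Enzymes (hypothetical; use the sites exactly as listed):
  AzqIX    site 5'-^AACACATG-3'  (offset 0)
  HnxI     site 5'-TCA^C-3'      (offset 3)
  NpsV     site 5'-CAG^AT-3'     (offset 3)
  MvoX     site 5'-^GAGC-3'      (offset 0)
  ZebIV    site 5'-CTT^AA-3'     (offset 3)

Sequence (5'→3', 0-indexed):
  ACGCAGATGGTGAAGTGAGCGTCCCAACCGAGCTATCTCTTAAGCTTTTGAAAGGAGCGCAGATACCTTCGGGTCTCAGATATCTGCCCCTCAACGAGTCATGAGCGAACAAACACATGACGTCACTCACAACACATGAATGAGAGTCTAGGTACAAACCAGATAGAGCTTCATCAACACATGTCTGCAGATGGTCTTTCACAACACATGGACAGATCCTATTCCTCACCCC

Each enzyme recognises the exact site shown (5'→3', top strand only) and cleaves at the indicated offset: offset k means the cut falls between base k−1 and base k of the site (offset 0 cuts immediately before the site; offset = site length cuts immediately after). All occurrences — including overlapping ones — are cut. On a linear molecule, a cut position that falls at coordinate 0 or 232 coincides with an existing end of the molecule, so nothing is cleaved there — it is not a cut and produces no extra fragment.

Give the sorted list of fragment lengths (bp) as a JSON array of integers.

Per-enzyme occurrences:
  AzqIX (AACACATG, off=0): starts [111, 130, 175, 202] → cuts [111, 130, 175, 202]
  HnxI (TCAC, off=3): starts [122, 126, 198, 225] → cuts [125, 129, 201, 228]
  NpsV (CAGAT, off=3): starts [3, 59, 76, 159, 187, 212] → cuts [6, 62, 79, 162, 190, 215]
  MvoX (GAGC, off=0): starts [16, 29, 54, 102, 165] → cuts [16, 29, 54, 102, 165]
  ZebIV (CTTAA, off=3): starts [38] → cuts [41]

All cut coordinates (distinct, sorted): [6, 16, 29, 41, 54, 62, 79, 102, 111, 125, 129, 130, 162, 165, 175, 190, 201, 202, 215, 228]

Fragment lengths:
  [0,6): 6 bp
  [6,16): 10 bp
  [16,29): 13 bp
  [29,41): 12 bp
  [41,54): 13 bp
  [54,62): 8 bp
  [62,79): 17 bp
  [79,102): 23 bp
  [102,111): 9 bp
  [111,125): 14 bp
  [125,129): 4 bp
  [129,130): 1 bp
  [130,162): 32 bp
  [162,165): 3 bp
  [165,175): 10 bp
  [175,190): 15 bp
  [190,201): 11 bp
  [201,202): 1 bp
  [202,215): 13 bp
  [215,228): 13 bp
  [228,232): 4 bp

[1,1,3,4,4,6,8,9,10,10,11,12,13,13,13,13,14,15,17,23,32]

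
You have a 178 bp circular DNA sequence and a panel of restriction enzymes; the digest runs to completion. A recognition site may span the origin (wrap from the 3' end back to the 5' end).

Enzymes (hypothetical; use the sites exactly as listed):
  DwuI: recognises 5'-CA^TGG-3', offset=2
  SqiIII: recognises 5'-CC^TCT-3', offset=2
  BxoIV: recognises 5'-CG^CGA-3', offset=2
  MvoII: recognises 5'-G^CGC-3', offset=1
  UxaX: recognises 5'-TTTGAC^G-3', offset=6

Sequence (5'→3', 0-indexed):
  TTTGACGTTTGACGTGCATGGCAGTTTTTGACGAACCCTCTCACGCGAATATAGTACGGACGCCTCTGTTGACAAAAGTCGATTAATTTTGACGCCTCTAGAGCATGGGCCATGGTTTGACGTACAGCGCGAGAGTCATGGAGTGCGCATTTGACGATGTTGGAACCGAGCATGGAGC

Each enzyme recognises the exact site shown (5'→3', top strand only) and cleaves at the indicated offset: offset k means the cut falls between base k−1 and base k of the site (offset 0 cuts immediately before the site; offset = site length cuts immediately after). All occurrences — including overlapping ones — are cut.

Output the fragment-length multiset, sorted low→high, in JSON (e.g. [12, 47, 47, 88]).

[2,3,5,6,6,7,7,7,7,9,9,9,10,12,14,17,19,29]

Site scan:
  DwuI (CATGG, off=2): starts [16, 103, 110, 136, 170] → cuts [18, 105, 112, 138, 172]
  SqiIII (CCTCT, off=2): starts [36, 62, 94] → cuts [38, 64, 96]
  BxoIV (CGCGA, off=2): starts [43, 127] → cuts [45, 129]
  MvoII (GCGC, off=1): starts [126, 144] → cuts [127, 145]
  UxaX (TTTGACG, off=6): starts [0, 7, 26, 87, 115, 149] → cuts [6, 13, 32, 93, 121, 155]

Pooled cuts: [6, 13, 18, 32, 38, 45, 64, 93, 96, 105, 112, 121, 127, 129, 138, 145, 155, 172]

Fragment lengths:
  6→13: 7 bp
  13→18: 5 bp
  18→32: 14 bp
  32→38: 6 bp
  38→45: 7 bp
  45→64: 19 bp
  64→93: 29 bp
  93→96: 3 bp
  96→105: 9 bp
  105→112: 7 bp
  112→121: 9 bp
  121→127: 6 bp
  127→129: 2 bp
  129→138: 9 bp
  138→145: 7 bp
  145→155: 10 bp
  155→172: 17 bp
  172→6 (wrap): 178-172+6 = 12 bp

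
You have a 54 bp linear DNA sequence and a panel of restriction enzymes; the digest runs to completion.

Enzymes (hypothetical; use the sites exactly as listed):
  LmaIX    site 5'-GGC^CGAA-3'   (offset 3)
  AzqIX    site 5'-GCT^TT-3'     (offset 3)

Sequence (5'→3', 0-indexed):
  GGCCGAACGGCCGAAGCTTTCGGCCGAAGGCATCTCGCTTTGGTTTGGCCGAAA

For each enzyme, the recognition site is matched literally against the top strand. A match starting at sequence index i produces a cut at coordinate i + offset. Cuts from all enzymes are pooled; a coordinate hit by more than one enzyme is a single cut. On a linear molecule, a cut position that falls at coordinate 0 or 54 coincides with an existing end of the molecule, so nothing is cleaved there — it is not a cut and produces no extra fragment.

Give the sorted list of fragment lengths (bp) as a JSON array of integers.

Per-enzyme occurrences:
  LmaIX (GGCCGAA, off=3): starts [0, 8, 21, 46] → cuts [3, 11, 24, 49]
  AzqIX (GCTTT, off=3): starts [15, 36] → cuts [18, 39]

Pooled cuts: [3, 11, 18, 24, 39, 49]

Fragment lengths:
  [0,3): 3 bp
  [3,11): 8 bp
  [11,18): 7 bp
  [18,24): 6 bp
  [24,39): 15 bp
  [39,49): 10 bp
  [49,54): 5 bp

[3,5,6,7,8,10,15]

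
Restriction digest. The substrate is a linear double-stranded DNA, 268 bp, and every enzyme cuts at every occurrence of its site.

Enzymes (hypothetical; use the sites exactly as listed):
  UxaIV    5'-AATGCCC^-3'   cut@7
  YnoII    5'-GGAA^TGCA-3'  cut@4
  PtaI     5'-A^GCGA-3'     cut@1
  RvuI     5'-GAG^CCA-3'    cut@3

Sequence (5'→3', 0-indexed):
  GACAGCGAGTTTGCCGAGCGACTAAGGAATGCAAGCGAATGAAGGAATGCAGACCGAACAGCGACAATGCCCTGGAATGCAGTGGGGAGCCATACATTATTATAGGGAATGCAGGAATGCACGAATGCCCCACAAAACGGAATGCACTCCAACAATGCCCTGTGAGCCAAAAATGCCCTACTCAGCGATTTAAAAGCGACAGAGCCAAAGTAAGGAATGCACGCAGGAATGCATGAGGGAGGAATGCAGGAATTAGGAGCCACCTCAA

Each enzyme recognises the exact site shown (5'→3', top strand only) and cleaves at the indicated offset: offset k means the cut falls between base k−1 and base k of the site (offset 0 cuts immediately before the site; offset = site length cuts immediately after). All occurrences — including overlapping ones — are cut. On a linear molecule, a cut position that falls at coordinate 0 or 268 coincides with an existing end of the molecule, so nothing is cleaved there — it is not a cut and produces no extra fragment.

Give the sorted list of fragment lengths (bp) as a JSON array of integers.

[4,5,5,6,6,8,9,9,11,12,12,12,12,12,12,13,13,13,13,13,15,15,18,20]

Per-enzyme occurrences:
  UxaIV (AATGCCC, off=7): starts [65, 123, 153, 171] → cuts [72, 130, 160, 178]
  YnoII (GGAATGCA, off=4): starts [25, 43, 73, 105, 113, 138, 213, 225, 240] → cuts [29, 47, 77, 109, 117, 142, 217, 229, 244]
  PtaI (AGCGA, off=1): starts [3, 16, 33, 59, 183, 194] → cuts [4, 17, 34, 60, 184, 195]
  RvuI (GAGCCA, off=3): starts [86, 163, 201, 256] → cuts [89, 166, 204, 259]

Pooled cuts: [4, 17, 29, 34, 47, 60, 72, 77, 89, 109, 117, 130, 142, 160, 166, 178, 184, 195, 204, 217, 229, 244, 259]

Fragments:
  [0,4): 4 bp
  [4,17): 13 bp
  [17,29): 12 bp
  [29,34): 5 bp
  [34,47): 13 bp
  [47,60): 13 bp
  [60,72): 12 bp
  [72,77): 5 bp
  [77,89): 12 bp
  [89,109): 20 bp
  [109,117): 8 bp
  [117,130): 13 bp
  [130,142): 12 bp
  [142,160): 18 bp
  [160,166): 6 bp
  [166,178): 12 bp
  [178,184): 6 bp
  [184,195): 11 bp
  [195,204): 9 bp
  [204,217): 13 bp
  [217,229): 12 bp
  [229,244): 15 bp
  [244,259): 15 bp
  [259,268): 9 bp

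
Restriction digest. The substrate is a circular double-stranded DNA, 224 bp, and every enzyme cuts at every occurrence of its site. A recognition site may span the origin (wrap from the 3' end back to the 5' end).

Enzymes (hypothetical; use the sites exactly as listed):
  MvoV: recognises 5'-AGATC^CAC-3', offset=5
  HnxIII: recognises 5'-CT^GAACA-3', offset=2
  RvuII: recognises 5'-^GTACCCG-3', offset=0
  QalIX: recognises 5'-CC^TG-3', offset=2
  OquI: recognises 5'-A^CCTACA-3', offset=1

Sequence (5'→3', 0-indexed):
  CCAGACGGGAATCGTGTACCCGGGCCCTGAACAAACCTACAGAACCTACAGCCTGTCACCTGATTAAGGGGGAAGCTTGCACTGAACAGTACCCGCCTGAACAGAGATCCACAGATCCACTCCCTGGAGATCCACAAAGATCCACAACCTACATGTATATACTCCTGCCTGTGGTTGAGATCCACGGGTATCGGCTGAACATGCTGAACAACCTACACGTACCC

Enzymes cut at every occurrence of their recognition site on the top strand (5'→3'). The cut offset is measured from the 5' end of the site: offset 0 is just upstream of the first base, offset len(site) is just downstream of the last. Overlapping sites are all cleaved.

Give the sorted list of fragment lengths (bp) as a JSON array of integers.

[1,1,4,5,5,6,7,7,7,8,8,9,9,9,9,10,11,12,13,14,18,23,28]

Scan for sites:
  MvoV AGATCCAC/5: at [104, 112, 127, 137, 177] ⇒ [109, 117, 132, 142, 182]
  HnxIII CTGAACA/2: at [26, 81, 96, 194, 203] ⇒ [28, 83, 98, 196, 205]
  RvuII GTACCCG/0: at [15, 88] ⇒ [15, 88]
  QalIX CCTG/2: at [25, 51, 58, 95, 122, 163, 167] ⇒ [27, 53, 60, 97, 124, 165, 169]
  OquI ACCTACA/1: at [34, 43, 146, 210] ⇒ [35, 44, 147, 211]

Pooled cuts: [15, 27, 28, 35, 44, 53, 60, 83, 88, 97, 98, 109, 117, 124, 132, 142, 147, 165, 169, 182, 196, 205, 211]

Fragments:
  15→27: 12 bp
  27→28: 1 bp
  28→35: 7 bp
  35→44: 9 bp
  44→53: 9 bp
  53→60: 7 bp
  60→83: 23 bp
  83→88: 5 bp
  88→97: 9 bp
  97→98: 1 bp
  98→109: 11 bp
  109→117: 8 bp
  117→124: 7 bp
  124→132: 8 bp
  132→142: 10 bp
  142→147: 5 bp
  147→165: 18 bp
  165→169: 4 bp
  169→182: 13 bp
  182→196: 14 bp
  196→205: 9 bp
  205→211: 6 bp
  211→15 (wrap): 224-211+15 = 28 bp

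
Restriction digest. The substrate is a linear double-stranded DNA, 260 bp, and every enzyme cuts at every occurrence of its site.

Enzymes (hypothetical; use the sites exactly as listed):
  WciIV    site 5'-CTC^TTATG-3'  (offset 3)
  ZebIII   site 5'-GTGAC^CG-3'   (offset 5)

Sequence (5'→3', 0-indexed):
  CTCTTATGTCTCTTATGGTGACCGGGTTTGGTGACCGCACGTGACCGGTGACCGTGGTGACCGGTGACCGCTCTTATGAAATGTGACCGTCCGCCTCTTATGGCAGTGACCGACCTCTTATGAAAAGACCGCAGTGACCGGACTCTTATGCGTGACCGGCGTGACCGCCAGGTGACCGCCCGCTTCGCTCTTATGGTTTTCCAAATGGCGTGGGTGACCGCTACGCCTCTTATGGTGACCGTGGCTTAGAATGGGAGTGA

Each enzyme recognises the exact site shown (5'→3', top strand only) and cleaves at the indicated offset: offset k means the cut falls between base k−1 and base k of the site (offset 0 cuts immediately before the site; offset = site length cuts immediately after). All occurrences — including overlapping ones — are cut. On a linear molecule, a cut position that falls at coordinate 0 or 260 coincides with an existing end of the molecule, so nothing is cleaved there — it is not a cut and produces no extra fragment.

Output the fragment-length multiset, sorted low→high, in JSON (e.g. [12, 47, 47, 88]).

[3,5,7,7,7,7,9,9,9,10,10,10,10,11,11,11,13,13,14,14,21,21,28]

Site scan:
  WciIV (CTCTTATG, off=3): starts [0, 9, 70, 94, 114, 142, 187, 226] → cuts [3, 12, 73, 97, 117, 145, 190, 229]
  ZebIII (GTGACCG, off=5): starts [17, 30, 40, 47, 56, 63, 82, 105, 133, 151, 160, 171, 213, 234] → cuts [22, 35, 45, 52, 61, 68, 87, 110, 138, 156, 165, 176, 218, 239]

Pooled cuts: [3, 12, 22, 35, 45, 52, 61, 68, 73, 87, 97, 110, 117, 138, 145, 156, 165, 176, 190, 218, 229, 239]

Fragments:
  [0,3): 3 bp
  [3,12): 9 bp
  [12,22): 10 bp
  [22,35): 13 bp
  [35,45): 10 bp
  [45,52): 7 bp
  [52,61): 9 bp
  [61,68): 7 bp
  [68,73): 5 bp
  [73,87): 14 bp
  [87,97): 10 bp
  [97,110): 13 bp
  [110,117): 7 bp
  [117,138): 21 bp
  [138,145): 7 bp
  [145,156): 11 bp
  [156,165): 9 bp
  [165,176): 11 bp
  [176,190): 14 bp
  [190,218): 28 bp
  [218,229): 11 bp
  [229,239): 10 bp
  [239,260): 21 bp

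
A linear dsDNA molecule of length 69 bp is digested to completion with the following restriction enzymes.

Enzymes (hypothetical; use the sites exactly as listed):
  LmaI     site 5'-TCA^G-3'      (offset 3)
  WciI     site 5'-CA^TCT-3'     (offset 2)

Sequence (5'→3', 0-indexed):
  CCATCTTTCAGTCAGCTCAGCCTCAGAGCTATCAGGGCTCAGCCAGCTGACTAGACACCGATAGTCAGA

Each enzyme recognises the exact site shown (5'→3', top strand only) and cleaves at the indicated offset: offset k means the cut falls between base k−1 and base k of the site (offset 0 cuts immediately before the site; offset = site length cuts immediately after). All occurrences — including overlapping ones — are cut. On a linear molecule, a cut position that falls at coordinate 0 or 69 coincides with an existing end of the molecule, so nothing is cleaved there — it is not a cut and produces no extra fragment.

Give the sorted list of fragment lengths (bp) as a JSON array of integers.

[2,3,4,5,6,7,7,9,26]

Per-enzyme occurrences:
  LmaI (TCAG, off=3): starts [7, 11, 16, 22, 31, 38, 64] → cuts [10, 14, 19, 25, 34, 41, 67]
  WciI (CATCT, off=2): starts [1] → cuts [3]

All cut coordinates (distinct, sorted): [3, 10, 14, 19, 25, 34, 41, 67]

Fragments:
  [0,3): 3 bp
  [3,10): 7 bp
  [10,14): 4 bp
  [14,19): 5 bp
  [19,25): 6 bp
  [25,34): 9 bp
  [34,41): 7 bp
  [41,67): 26 bp
  [67,69): 2 bp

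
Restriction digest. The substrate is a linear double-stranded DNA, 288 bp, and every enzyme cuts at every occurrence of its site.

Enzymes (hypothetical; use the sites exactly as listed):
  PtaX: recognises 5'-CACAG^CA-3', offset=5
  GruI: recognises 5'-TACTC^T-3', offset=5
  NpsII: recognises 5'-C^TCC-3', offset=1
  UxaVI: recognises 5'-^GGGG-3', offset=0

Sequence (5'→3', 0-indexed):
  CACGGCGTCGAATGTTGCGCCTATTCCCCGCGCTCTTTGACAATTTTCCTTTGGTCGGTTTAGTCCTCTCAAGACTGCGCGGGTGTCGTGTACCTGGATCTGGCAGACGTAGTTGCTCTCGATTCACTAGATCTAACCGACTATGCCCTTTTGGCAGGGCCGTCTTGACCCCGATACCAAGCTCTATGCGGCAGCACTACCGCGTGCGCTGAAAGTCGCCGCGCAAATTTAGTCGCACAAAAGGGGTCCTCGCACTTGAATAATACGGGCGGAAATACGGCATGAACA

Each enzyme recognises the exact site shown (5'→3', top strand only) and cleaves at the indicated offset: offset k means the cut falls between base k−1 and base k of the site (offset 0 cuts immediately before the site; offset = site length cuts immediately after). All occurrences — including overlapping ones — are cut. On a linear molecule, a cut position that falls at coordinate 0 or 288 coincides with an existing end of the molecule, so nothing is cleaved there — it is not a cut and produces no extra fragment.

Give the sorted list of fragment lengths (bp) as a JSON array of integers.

Per-enzyme occurrences:
  PtaX (CACAGCA, off=5): no sites
  GruI (TACTCT, off=5): no sites
  NpsII (CTCC, off=1): no sites
  UxaVI GGGG/0: at [242] ⇒ [242]

Pooled cuts: [242]

Fragment lengths:
  [0,242): 242 bp
  [242,288): 46 bp

[46,242]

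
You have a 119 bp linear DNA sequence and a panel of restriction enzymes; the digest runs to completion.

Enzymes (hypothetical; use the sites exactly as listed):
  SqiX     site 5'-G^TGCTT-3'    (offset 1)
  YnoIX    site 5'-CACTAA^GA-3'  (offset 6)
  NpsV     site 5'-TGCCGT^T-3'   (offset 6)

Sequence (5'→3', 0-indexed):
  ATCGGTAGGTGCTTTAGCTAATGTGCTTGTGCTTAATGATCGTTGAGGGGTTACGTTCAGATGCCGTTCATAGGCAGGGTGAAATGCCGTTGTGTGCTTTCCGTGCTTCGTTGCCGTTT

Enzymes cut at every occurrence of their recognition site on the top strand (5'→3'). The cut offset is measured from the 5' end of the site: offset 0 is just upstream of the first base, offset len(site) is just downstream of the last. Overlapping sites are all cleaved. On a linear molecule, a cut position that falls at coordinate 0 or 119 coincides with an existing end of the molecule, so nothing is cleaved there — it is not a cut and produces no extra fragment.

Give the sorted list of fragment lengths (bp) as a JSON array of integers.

Scan for sites:
  SqiX GTGCTT/1: at [8, 22, 28, 93, 102] ⇒ [9, 23, 29, 94, 103]
  YnoIX (CACTAAGA, off=6): no sites
  NpsV TGCCGTT/6: at [61, 84, 111] ⇒ [67, 90, 117]

Pooled cuts: [9, 23, 29, 67, 90, 94, 103, 117]

Fragment lengths:
  [0,9): 9 bp
  [9,23): 14 bp
  [23,29): 6 bp
  [29,67): 38 bp
  [67,90): 23 bp
  [90,94): 4 bp
  [94,103): 9 bp
  [103,117): 14 bp
  [117,119): 2 bp

[2,4,6,9,9,14,14,23,38]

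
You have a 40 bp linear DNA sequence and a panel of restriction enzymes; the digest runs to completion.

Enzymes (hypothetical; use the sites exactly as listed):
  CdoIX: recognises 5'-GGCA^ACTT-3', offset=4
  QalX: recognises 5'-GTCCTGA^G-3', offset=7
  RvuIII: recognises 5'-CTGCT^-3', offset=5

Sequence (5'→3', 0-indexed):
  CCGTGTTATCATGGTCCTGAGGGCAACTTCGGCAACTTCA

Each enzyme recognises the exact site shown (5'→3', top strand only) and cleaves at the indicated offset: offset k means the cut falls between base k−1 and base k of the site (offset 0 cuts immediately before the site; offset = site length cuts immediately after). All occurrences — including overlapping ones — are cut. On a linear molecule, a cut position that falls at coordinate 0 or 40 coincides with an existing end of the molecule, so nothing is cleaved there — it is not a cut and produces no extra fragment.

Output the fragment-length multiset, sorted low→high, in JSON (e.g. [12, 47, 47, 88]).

Scan for sites:
  CdoIX GGCAACTT/4: at [21, 30] ⇒ [25, 34]
  QalX GTCCTGAG/7: at [13] ⇒ [20]
  RvuIII (CTGCT, off=5): no sites

All cut coordinates (distinct, sorted): [20, 25, 34]

Fragments:
  [0,20): 20 bp
  [20,25): 5 bp
  [25,34): 9 bp
  [34,40): 6 bp

[5,6,9,20]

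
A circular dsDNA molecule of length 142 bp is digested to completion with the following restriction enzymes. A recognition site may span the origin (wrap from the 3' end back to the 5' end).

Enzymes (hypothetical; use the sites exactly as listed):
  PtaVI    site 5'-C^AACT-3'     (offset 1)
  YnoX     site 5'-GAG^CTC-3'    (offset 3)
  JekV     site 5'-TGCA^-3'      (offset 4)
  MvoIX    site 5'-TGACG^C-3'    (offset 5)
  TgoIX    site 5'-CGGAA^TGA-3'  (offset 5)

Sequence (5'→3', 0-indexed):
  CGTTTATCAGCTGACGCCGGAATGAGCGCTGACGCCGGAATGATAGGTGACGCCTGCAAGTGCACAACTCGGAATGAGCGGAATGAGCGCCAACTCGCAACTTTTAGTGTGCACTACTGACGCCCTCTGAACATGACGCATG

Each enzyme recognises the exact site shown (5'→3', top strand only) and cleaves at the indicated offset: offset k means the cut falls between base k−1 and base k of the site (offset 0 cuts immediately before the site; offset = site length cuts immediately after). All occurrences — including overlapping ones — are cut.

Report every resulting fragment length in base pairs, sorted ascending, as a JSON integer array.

[1,6,6,6,6,7,8,9,9,9,12,12,15,16,20]

Scan for sites:
  PtaVI (CAACT, off=1): starts [64, 90, 97] → cuts [65, 91, 98]
  YnoX (GAGCTC, off=3): no sites
  JekV (TGCA, off=4): starts [54, 60, 109] → cuts [58, 64, 113]
  MvoIX (TGACGC, off=5): starts [11, 29, 47, 117, 133] → cuts [16, 34, 52, 122, 138]
  TgoIX (CGGAATGA, off=5): starts [17, 35, 69, 78] → cuts [22, 40, 74, 83]

All cut coordinates (distinct, sorted): [16, 22, 34, 40, 52, 58, 64, 65, 74, 83, 91, 98, 113, 122, 138]

Fragment lengths:
  16→22: 6 bp
  22→34: 12 bp
  34→40: 6 bp
  40→52: 12 bp
  52→58: 6 bp
  58→64: 6 bp
  64→65: 1 bp
  65→74: 9 bp
  74→83: 9 bp
  83→91: 8 bp
  91→98: 7 bp
  98→113: 15 bp
  113→122: 9 bp
  122→138: 16 bp
  138→16 (wrap): 142-138+16 = 20 bp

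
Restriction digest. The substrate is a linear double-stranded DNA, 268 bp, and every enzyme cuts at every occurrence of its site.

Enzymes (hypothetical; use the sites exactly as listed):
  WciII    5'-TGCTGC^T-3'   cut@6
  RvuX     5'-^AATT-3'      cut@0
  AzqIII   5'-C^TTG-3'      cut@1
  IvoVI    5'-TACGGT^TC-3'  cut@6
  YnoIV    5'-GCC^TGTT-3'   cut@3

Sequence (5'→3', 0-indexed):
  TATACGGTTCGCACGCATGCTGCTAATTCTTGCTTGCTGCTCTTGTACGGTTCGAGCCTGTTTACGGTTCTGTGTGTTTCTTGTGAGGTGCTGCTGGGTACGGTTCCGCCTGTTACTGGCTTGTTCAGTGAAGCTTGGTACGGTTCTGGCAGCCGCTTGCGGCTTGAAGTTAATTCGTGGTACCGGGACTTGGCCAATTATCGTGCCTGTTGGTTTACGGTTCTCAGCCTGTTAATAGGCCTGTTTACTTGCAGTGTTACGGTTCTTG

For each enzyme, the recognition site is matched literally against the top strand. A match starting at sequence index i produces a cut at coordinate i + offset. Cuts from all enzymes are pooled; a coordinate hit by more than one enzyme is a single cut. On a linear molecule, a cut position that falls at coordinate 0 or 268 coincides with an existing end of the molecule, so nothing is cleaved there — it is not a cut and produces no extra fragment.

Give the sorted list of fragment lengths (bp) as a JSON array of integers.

Per-enzyme occurrences:
  WciII TGCTGCT/6: at [17, 34, 88] ⇒ [23, 40, 94]
  RvuX AATT/0: at [24, 171, 195] ⇒ [24, 171, 195]
  AzqIII CTTG/1: at [28, 32, 41, 79, 119, 133, 155, 162, 188, 247, 264] ⇒ [29, 33, 42, 80, 120, 134, 156, 163, 189, 248, 265]
  IvoVI TACGGTTC/6: at [2, 45, 62, 98, 138, 215, 257] ⇒ [8, 51, 68, 104, 144, 221, 263]
  YnoIV GCCTGTT/3: at [55, 107, 204, 226, 238] ⇒ [58, 110, 207, 229, 241]

All cut coordinates (distinct, sorted): [8, 23, 24, 29, 33, 40, 42, 51, 58, 68, 80, 94, 104, 110, 120, 134, 144, 156, 163, 171, 189, 195, 207, 221, 229, 241, 248, 263, 265]

Fragment lengths:
  [0,8): 8 bp
  [8,23): 15 bp
  [23,24): 1 bp
  [24,29): 5 bp
  [29,33): 4 bp
  [33,40): 7 bp
  [40,42): 2 bp
  [42,51): 9 bp
  [51,58): 7 bp
  [58,68): 10 bp
  [68,80): 12 bp
  [80,94): 14 bp
  [94,104): 10 bp
  [104,110): 6 bp
  [110,120): 10 bp
  [120,134): 14 bp
  [134,144): 10 bp
  [144,156): 12 bp
  [156,163): 7 bp
  [163,171): 8 bp
  [171,189): 18 bp
  [189,195): 6 bp
  [195,207): 12 bp
  [207,221): 14 bp
  [221,229): 8 bp
  [229,241): 12 bp
  [241,248): 7 bp
  [248,263): 15 bp
  [263,265): 2 bp
  [265,268): 3 bp

[1,2,2,3,4,5,6,6,7,7,7,7,8,8,8,9,10,10,10,10,12,12,12,12,14,14,14,15,15,18]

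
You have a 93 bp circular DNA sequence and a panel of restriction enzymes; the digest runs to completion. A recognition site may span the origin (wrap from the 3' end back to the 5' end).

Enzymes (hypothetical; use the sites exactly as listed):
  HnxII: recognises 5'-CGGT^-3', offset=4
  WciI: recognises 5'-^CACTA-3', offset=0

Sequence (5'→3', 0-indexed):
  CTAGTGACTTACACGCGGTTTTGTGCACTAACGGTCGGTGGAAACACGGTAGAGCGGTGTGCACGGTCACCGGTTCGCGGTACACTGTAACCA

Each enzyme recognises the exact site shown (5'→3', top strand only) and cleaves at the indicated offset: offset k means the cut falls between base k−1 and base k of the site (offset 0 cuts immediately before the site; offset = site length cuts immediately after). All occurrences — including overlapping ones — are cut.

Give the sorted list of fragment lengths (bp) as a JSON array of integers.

Site scan:
  HnxII (CGGT, off=4): starts [15, 31, 35, 46, 54, 63, 70, 77] → cuts [19, 35, 39, 50, 58, 67, 74, 81]
  WciI (CACTA, off=0): starts [25, 91] → cuts [25, 91]

Pooled cuts: [19, 25, 35, 39, 50, 58, 67, 74, 81, 91]

Fragments:
  19→25: 6 bp
  25→35: 10 bp
  35→39: 4 bp
  39→50: 11 bp
  50→58: 8 bp
  58→67: 9 bp
  67→74: 7 bp
  74→81: 7 bp
  81→91: 10 bp
  91→19 (wrap): 93-91+19 = 21 bp

[4,6,7,7,8,9,10,10,11,21]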